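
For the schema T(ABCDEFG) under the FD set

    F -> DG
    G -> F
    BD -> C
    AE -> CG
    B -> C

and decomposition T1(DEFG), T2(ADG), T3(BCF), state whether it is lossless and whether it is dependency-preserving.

Lossless test (chase): Rows 1 and 3 agree on F; apply F→DG and equate their DG entries. Rows 1 and 2 agree on G; apply G→F and equate their F entries. No row becomes fully distinguished — the join is lossy.
Dependency preservation: the restricted closure of {AE} across the fragments never reaches {CG}, so AE → CG cannot be enforced without a join — not preserved.

lossy and not dependency-preserving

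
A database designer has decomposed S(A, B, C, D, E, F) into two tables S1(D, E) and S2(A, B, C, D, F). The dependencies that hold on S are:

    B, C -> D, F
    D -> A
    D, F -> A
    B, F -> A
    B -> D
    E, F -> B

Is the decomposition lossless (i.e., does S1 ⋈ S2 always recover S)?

Common attributes: S1 ∩ S2 = {D}.
Closure of {D}: D → A applies, adding A. So (D)⁺ = {A, D}.
The closure contains neither all of S1 = {D, E} nor all of S2 = {A, B, C, D, F}, so the common attributes are not a superkey of either fragment. The join is lossy.

No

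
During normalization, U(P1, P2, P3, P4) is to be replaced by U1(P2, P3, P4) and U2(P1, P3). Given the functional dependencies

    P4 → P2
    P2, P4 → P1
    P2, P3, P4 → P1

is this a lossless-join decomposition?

Common attributes: U1 ∩ U2 = {P3}.
No dependency enlarges {P3}, so (P3)⁺ = {P3}.
The closure contains neither all of U1 = {P2, P3, P4} nor all of U2 = {P1, P3}, so the common attributes are not a superkey of either fragment. The join is lossy.

No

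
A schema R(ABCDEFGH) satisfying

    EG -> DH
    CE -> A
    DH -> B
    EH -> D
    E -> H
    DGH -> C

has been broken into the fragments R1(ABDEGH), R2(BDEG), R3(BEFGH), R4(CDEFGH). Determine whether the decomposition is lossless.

Chase test. Columns are ABCDEFGH; row i has aⱼ where attribute j ∈ Ri, else bᵢⱼ.
Initial tableau (one row per fragment):
  row 1: a1 a2 b13 a4 a5 b16 a7 a8
  row 2: b21 a2 b23 a4 a5 b26 a7 b28
  row 3: b31 a2 b33 b34 a5 a6 a7 a8
  row 4: b41 b42 a3 a4 a5 a6 a7 a8
Rows 1 and 2 agree on EG; apply EG→DH and equate their DH entries.
Rows 1 and 3 agree on EG; apply EG→DH and equate their DH entries.
Rows 1 and 4 agree on DH; apply DH→B and equate their B entries.
Rows 1 and 2 agree on DGH; apply DGH→C and equate their C entries.
Rows 1 and 3 agree on DGH; apply DGH→C and equate their C entries.
Rows 1 and 4 agree on DGH; apply DGH→C and equate their C entries.
Rows 1 and 2 agree on CE; apply CE→A and equate their A entries.
Rows 1 and 3 agree on CE; apply CE→A and equate their A entries.
Rows 1 and 4 agree on CE; apply CE→A and equate their A entries.
Row 3 is now all distinguished symbols — the join is lossless.

Yes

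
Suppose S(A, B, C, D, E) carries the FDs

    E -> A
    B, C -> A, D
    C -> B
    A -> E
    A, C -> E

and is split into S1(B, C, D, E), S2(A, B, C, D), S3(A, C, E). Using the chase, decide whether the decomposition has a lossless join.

Chase test. Columns are A, B, C, D, E; row i has aⱼ where attribute j ∈ Si, else bᵢⱼ.
Initial tableau (one row per fragment):
  row 1: b11 a2 a3 a4 a5
  row 2: a1 a2 a3 a4 b25
  row 3: a1 b32 a3 b34 a5
Rows 1 and 3 agree on E; apply E→A and equate their A entries.
Rows 1 and 3 agree on C; apply C→B and equate their B entries.
Rows 1 and 2 agree on A; apply A→E and equate their E entries.
Rows 1 and 3 agree on B, C; apply B, C→A, D and equate their A, D entries.
Row 1 is now all distinguished symbols — the join is lossless.

Yes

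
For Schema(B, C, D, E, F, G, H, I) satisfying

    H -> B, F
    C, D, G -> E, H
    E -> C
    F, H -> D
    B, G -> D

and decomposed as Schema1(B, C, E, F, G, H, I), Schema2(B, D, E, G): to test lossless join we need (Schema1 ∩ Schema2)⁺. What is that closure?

B, C, D, E, F, G, H

Schema1 ∩ Schema2 = {B, E, G}.
E → C applies, adding C
B, G → D applies, adding D
C, D, G → E, H applies, adding H
H → B, F applies, adding F
Closure: {B, C, D, E, F, G, H}.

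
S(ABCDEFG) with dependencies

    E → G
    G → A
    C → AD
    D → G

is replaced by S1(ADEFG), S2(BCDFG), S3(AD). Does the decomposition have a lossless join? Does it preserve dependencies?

lossy but dependency-preserving

Lossless test (chase): Rows 1 and 2 agree on G; apply G→A and equate their A entries. Rows 1 and 3 agree on D; apply D→G and equate their G entries. No row becomes fully distinguished — the join is lossy.
Dependency preservation: C → AD is not contained in any single fragment, but the restricted closure of its left-hand side across the fragments still reaches the right-hand side; the remaining FDs each lie inside some fragment. All dependencies are preserved.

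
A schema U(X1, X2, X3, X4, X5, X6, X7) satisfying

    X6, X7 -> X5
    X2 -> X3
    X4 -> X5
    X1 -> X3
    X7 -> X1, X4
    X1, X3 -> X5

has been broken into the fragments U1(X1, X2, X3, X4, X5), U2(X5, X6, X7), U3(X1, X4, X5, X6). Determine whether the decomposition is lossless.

No

Chase test. Columns are X1, X2, X3, X4, X5, X6, X7; row i has aⱼ where attribute j ∈ Ui, else bᵢⱼ.
Initial tableau (one row per fragment):
  row 1: a1 a2 a3 a4 a5 b16 b17
  row 2: b21 b22 b23 b24 a5 a6 a7
  row 3: a1 b32 b33 a4 a5 a6 b37
Rows 1 and 3 agree on X1; apply X1→X3 and equate their X3 entries.
No row becomes fully distinguished — the join is lossy.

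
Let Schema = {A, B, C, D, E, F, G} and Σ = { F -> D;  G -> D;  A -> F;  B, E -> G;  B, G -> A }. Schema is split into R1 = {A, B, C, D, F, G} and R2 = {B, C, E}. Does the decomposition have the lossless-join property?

Common attributes: R1 ∩ R2 = {B, C}.
No dependency enlarges {B, C}, so (B, C)⁺ = {B, C}.
The closure contains neither all of R1 = {A, B, C, D, F, G} nor all of R2 = {B, C, E}, so the common attributes are not a superkey of either fragment. The join is lossy.

No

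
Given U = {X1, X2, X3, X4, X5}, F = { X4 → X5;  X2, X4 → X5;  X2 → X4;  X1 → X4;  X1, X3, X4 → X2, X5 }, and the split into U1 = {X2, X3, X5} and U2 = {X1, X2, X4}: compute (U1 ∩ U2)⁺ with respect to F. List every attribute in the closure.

U1 ∩ U2 = {X2}.
X2 → X4 applies, adding X4
X4 → X5 applies, adding X5
Closure: {X2, X4, X5}.

X2, X4, X5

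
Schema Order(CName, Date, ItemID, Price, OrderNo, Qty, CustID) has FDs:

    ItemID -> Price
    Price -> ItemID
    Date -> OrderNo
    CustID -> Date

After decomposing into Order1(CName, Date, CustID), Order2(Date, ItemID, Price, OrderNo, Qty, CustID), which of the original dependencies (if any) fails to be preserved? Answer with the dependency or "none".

ItemID → Price lies within Order2.
Price → ItemID lies within Order2.
Date → OrderNo lies within Order2.
CustID → Date lies within Order1.
Every dependency is enforceable on the fragments, so the decomposition is dependency-preserving.

none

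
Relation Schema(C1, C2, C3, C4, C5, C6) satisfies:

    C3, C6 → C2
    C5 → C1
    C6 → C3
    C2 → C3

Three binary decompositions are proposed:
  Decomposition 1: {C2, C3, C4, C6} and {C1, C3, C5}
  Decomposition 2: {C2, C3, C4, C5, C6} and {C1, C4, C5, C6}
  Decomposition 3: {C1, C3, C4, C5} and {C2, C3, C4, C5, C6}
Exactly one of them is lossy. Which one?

Decomposition 1

Decomposition 1: common = {C3}, closure = {C3} → lossy.
Decomposition 2: common = {C4, C5, C6}, closure = {C1, C2, C3, C4, C5, C6} → lossless.
Decomposition 3: common = {C3, C4, C5}, closure = {C1, C3, C4, C5} → lossless.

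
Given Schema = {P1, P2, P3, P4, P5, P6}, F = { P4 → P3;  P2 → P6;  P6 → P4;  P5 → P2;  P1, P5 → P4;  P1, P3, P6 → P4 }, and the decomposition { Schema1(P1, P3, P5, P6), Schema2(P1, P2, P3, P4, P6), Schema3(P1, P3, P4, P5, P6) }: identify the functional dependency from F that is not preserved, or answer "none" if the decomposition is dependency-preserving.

P5 → P2

Check P5 → P2: no single fragment contains all of {P2, P5}, and the restricted closure of {P5} across the fragments never reaches {P2}.
P4 → P3 is preserved.
P2 → P6 is preserved.
P6 → P4 is preserved.
P1, P5 → P4 is preserved.
P1, P3, P6 → P4 is preserved.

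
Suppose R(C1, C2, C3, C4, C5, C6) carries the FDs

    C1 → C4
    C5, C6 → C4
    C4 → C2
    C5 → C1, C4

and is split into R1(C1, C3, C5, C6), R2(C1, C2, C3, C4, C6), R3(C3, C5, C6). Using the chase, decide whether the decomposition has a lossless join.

Yes

Chase test. Columns are C1, C2, C3, C4, C5, C6; row i has aⱼ where attribute j ∈ Ri, else bᵢⱼ.
Initial tableau (one row per fragment):
  row 1: a1 b12 a3 b14 a5 a6
  row 2: a1 a2 a3 a4 b25 a6
  row 3: b31 b32 a3 b34 a5 a6
Rows 1 and 2 agree on C1; apply C1→C4 and equate their C4 entries.
Rows 1 and 3 agree on C5, C6; apply C5, C6→C4 and equate their C4 entries.
Rows 1 and 2 agree on C4; apply C4→C2 and equate their C2 entries.
Rows 1 and 3 agree on C4; apply C4→C2 and equate their C2 entries.
Rows 1 and 3 agree on C5; apply C5→C1, C4 and equate their C1, C4 entries.
Row 1 is now all distinguished symbols — the join is lossless.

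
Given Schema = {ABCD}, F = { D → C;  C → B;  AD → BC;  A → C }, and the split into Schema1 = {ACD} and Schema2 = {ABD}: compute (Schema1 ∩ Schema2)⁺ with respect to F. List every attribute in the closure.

ABCD

Schema1 ∩ Schema2 = {AD}.
D → C applies, adding C
C → B applies, adding B
Closure: {ABCD}.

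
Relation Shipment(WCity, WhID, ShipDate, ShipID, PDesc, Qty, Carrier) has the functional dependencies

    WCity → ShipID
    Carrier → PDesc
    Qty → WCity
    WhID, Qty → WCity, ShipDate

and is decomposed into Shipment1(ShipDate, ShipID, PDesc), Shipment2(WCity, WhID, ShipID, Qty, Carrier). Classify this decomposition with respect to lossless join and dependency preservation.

lossy and not dependency-preserving

Lossless test: (ShipID)⁺ = {ShipID}, which is a superkey of neither fragment — lossy.
Dependency preservation: the restricted closure of {Carrier} across the fragments never reaches {PDesc}, so Carrier → PDesc cannot be enforced without a join — not preserved.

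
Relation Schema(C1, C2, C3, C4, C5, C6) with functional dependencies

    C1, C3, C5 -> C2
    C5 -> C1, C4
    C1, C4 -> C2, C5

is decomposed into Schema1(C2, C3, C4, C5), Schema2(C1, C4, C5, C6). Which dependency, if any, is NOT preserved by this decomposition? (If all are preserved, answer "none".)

none

C1, C3, C5 → C2: restricted closure across fragments reaches C2.
C5 → C1, C4 lies within Schema2.
C1, C4 → C2, C5: restricted closure across fragments reaches C2, C5.
Every dependency is enforceable on the fragments, so the decomposition is dependency-preserving.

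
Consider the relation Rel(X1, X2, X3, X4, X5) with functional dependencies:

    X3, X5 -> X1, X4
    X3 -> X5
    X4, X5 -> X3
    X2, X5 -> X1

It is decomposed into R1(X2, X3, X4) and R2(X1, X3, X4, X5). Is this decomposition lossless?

Yes

Common attributes: R1 ∩ R2 = {X3, X4}.
Closure of {X3, X4}: X3 → X5 applies, adding X5; X3, X5 → X1, X4 applies, adding X1. So (X3, X4)⁺ = {X1, X3, X4, X5}.
This closure contains every attribute of R2, so R1 ∩ R2 → R2. The join is lossless.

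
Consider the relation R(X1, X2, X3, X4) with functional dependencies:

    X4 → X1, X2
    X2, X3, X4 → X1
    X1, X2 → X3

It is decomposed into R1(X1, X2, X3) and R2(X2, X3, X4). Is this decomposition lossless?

No

Common attributes: R1 ∩ R2 = {X2, X3}.
No dependency enlarges {X2, X3}, so (X2, X3)⁺ = {X2, X3}.
The closure contains neither all of R1 = {X1, X2, X3} nor all of R2 = {X2, X3, X4}, so the common attributes are not a superkey of either fragment. The join is lossy.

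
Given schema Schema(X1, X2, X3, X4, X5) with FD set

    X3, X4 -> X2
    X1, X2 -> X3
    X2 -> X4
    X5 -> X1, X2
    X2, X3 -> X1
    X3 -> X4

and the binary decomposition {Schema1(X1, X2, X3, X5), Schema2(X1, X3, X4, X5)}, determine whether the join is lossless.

Common attributes: Schema1 ∩ Schema2 = {X1, X3, X5}.
Closure of {X1, X3, X5}: X5 → X1, X2 applies, adding X2; X3 → X4 applies, adding X4. So (X1, X3, X5)⁺ = {X1, X2, X3, X4, X5}.
This closure contains every attribute of Schema1, so Schema1 ∩ Schema2 → Schema1. The join is lossless.

Yes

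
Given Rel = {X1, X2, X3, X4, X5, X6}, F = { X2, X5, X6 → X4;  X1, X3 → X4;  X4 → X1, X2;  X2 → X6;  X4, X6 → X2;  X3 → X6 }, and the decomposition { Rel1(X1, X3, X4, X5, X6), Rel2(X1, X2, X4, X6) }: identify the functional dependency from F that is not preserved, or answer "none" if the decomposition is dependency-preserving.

Check X2, X5, X6 → X4: no single fragment contains all of {X2, X4, X5, X6}, and the restricted closure of {X2, X5, X6} across the fragments never reaches {X4}.
X1, X3 → X4 is preserved.
X4 → X1, X2 is preserved.
X2 → X6 is preserved.
X4, X6 → X2 is preserved.
X3 → X6 is preserved.

X2, X5, X6 → X4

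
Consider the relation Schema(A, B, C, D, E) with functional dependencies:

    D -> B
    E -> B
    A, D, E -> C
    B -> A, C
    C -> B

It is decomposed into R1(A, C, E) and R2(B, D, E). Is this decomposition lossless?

Common attributes: R1 ∩ R2 = {E}.
Closure of {E}: E → B applies, adding B; B → A, C applies, adding A, C. So (E)⁺ = {A, B, C, E}.
This closure contains every attribute of R1, so R1 ∩ R2 → R1. The join is lossless.

Yes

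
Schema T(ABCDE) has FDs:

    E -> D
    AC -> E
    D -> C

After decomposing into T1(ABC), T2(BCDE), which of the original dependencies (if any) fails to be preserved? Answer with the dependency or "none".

AC -> E

Check AC → E: no single fragment contains all of {ACE}, and the restricted closure of {AC} across the fragments never reaches {E}.
E → D is preserved.
D → C is preserved.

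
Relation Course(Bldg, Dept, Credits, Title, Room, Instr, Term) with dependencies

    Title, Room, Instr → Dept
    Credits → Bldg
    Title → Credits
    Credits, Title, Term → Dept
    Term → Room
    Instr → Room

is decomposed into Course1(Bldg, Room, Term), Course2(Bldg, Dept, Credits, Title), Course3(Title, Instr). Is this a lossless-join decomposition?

Chase test. Columns are Bldg, Dept, Credits, Title, Room, Instr, Term; row i has aⱼ where attribute j ∈ Coursei, else bᵢⱼ.
Initial tableau (one row per fragment):
  row 1: a1 b12 b13 b14 a5 b16 a7
  row 2: a1 a2 a3 a4 b25 b26 b27
  row 3: b31 b32 b33 a4 b35 a6 b37
Rows 2 and 3 agree on Title; apply Title→Credits and equate their Credits entries.
Rows 2 and 3 agree on Credits; apply Credits→Bldg and equate their Bldg entries.
No row becomes fully distinguished — the join is lossy.

No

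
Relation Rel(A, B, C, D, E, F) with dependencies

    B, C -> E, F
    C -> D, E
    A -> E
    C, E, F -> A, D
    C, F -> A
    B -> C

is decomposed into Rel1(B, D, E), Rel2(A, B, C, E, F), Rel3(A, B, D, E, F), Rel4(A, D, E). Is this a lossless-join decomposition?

Yes

Chase test. Columns are A, B, C, D, E, F; row i has aⱼ where attribute j ∈ Reli, else bᵢⱼ.
Initial tableau (one row per fragment):
  row 1: b11 a2 b13 a4 a5 b16
  row 2: a1 a2 a3 b24 a5 a6
  row 3: a1 a2 b33 a4 a5 a6
  row 4: a1 b42 b43 a4 a5 b46
Rows 1 and 2 agree on B; apply B→C and equate their C entries.
Rows 1 and 3 agree on B; apply B→C and equate their C entries.
Rows 1 and 2 agree on B, C; apply B, C→E, F and equate their E, F entries.
Rows 1 and 2 agree on C; apply C→D, E and equate their D, E entries.
Rows 1 and 2 agree on C, E, F; apply C, E, F→A, D and equate their A, D entries.
Row 1 is now all distinguished symbols — the join is lossless.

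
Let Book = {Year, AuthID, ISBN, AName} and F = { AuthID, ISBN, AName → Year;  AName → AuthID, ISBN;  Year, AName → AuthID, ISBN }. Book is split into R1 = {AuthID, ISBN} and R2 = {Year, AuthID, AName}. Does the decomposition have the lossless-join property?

No

Common attributes: R1 ∩ R2 = {AuthID}.
No dependency enlarges {AuthID}, so (AuthID)⁺ = {AuthID}.
The closure contains neither all of R1 = {AuthID, ISBN} nor all of R2 = {Year, AuthID, AName}, so the common attributes are not a superkey of either fragment. The join is lossy.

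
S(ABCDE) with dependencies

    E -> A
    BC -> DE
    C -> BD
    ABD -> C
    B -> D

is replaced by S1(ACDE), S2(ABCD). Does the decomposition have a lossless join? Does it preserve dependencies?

Lossless test: (ACD)⁺ = {ABCDE}, which contains all of one fragment — lossless.
Dependency preservation: BC → DE is not contained in any single fragment, but the restricted closure of its left-hand side across the fragments still reaches the right-hand side; the remaining FDs each lie inside some fragment. All dependencies are preserved.

lossless and dependency-preserving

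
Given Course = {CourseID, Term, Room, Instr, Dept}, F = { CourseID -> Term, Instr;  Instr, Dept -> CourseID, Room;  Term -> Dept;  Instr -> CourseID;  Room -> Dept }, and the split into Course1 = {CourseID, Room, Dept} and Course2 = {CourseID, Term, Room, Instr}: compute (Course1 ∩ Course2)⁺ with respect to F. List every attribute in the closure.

Course1 ∩ Course2 = {CourseID, Room}.
CourseID → Term, Instr applies, adding Term, Instr
Term → Dept applies, adding Dept
Closure: {CourseID, Term, Room, Instr, Dept}.

CourseID, Term, Room, Instr, Dept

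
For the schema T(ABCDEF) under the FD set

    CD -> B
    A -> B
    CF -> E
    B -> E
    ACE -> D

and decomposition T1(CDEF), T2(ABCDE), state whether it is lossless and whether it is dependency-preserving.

Lossless test: (CDE)⁺ = {BCDE}, which is a superkey of neither fragment — lossy.
Dependency preservation: every FD's attributes lie within a single fragment, so each can be enforced locally — preserved.

lossy but dependency-preserving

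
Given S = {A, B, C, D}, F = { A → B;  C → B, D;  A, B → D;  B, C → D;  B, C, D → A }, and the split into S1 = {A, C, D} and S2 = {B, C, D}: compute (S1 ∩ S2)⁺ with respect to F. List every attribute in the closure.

S1 ∩ S2 = {C, D}.
C → B, D applies, adding B
B, C, D → A applies, adding A
Closure: {A, B, C, D}.

A, B, C, D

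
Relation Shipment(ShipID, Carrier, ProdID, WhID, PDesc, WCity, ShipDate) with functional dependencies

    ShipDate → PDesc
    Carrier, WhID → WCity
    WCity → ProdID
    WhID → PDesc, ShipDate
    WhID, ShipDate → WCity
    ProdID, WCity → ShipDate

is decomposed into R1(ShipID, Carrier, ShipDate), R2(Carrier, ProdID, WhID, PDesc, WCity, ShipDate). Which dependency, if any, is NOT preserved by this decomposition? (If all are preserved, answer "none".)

ShipDate → PDesc lies within R2.
Carrier, WhID → WCity lies within R2.
WCity → ProdID lies within R2.
WhID → PDesc, ShipDate lies within R2.
WhID, ShipDate → WCity lies within R2.
ProdID, WCity → ShipDate lies within R2.
Every dependency is enforceable on the fragments, so the decomposition is dependency-preserving.

none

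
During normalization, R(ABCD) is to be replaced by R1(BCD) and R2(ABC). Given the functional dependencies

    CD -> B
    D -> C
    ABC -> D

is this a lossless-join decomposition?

No

Common attributes: R1 ∩ R2 = {BC}.
No dependency enlarges {BC}, so (BC)⁺ = {BC}.
The closure contains neither all of R1 = {BCD} nor all of R2 = {ABC}, so the common attributes are not a superkey of either fragment. The join is lossy.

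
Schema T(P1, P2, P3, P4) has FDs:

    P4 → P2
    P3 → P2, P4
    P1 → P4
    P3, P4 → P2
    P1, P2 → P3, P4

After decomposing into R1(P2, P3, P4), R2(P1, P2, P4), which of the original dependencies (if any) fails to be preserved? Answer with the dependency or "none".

P1, P2 → P3, P4

Check P1, P2 → P3, P4: no single fragment contains all of {P1, P2, P3, P4}, and the restricted closure of {P1, P2} across the fragments never reaches {P3, P4}.
P4 → P2 is preserved.
P3 → P2, P4 is preserved.
P1 → P4 is preserved.
P3, P4 → P2 is preserved.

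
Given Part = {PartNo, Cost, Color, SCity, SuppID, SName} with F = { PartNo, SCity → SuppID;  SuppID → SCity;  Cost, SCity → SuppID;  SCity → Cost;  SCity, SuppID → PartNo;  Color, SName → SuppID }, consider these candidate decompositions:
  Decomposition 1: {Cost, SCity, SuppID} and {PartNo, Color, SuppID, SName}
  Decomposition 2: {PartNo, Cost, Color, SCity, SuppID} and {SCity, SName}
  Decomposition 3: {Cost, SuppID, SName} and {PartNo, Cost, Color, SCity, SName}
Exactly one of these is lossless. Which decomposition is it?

Decomposition 1: common = {SuppID}, closure = {PartNo, Cost, SCity, SuppID} → lossless.
Decomposition 2: common = {SCity}, closure = {PartNo, Cost, SCity, SuppID} → lossy.
Decomposition 3: common = {Cost, SName}, closure = {Cost, SName} → lossy.

Decomposition 1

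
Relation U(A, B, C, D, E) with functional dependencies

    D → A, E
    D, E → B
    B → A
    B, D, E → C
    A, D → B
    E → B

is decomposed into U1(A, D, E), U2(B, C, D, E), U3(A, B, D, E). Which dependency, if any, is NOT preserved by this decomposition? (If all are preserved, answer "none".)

D → A, E lies within U1.
D, E → B lies within U2.
B → A lies within U3.
B, D, E → C lies within U2.
A, D → B lies within U3.
E → B lies within U2.
Every dependency is enforceable on the fragments, so the decomposition is dependency-preserving.

none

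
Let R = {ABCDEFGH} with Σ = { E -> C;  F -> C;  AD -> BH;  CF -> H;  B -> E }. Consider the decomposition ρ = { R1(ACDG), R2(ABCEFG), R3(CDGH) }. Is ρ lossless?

No

Chase test. Columns are ABCDEFGH; row i has aⱼ where attribute j ∈ Ri, else bᵢⱼ.
Initial tableau (one row per fragment):
  row 1: a1 b12 a3 a4 b15 b16 a7 b18
  row 2: a1 a2 a3 b24 a5 a6 a7 b28
  row 3: b31 b32 a3 a4 b35 b36 a7 a8
No row becomes fully distinguished — the join is lossy.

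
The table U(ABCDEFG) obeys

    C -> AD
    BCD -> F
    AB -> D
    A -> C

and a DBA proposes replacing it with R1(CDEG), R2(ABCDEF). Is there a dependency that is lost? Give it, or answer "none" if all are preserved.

none

C → AD lies within R2.
BCD → F lies within R2.
AB → D lies within R2.
A → C lies within R2.
Every dependency is enforceable on the fragments, so the decomposition is dependency-preserving.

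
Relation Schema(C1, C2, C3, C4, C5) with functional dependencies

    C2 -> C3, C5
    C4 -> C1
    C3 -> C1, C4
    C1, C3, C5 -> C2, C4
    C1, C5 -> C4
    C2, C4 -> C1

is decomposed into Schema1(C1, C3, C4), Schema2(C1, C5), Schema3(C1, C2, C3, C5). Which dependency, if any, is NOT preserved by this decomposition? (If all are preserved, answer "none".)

C1, C5 -> C4

Check C1, C5 → C4: no single fragment contains all of {C1, C4, C5}, and the restricted closure of {C1, C5} across the fragments never reaches {C4}.
C2 → C3, C5 is preserved.
C4 → C1 is preserved.
C3 → C1, C4 is preserved.
C1, C3, C5 → C2, C4 is preserved.
C2, C4 → C1 is preserved.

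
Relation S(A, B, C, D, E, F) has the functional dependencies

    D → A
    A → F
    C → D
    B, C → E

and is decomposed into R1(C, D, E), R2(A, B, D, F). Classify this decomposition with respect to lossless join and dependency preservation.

lossy and not dependency-preserving

Lossless test: (D)⁺ = {A, D, F}, which is a superkey of neither fragment — lossy.
Dependency preservation: the restricted closure of {B, C} across the fragments never reaches {E}, so B, C → E cannot be enforced without a join — not preserved.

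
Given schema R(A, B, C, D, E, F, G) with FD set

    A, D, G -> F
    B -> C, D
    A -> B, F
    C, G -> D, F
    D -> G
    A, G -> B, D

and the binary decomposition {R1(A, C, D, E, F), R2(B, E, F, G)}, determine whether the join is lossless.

Common attributes: R1 ∩ R2 = {E, F}.
No dependency enlarges {E, F}, so (E, F)⁺ = {E, F}.
The closure contains neither all of R1 = {A, C, D, E, F} nor all of R2 = {B, E, F, G}, so the common attributes are not a superkey of either fragment. The join is lossy.

No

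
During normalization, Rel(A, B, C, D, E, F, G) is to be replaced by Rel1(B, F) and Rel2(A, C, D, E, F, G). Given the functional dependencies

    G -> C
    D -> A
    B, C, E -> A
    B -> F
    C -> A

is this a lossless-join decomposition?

No

Common attributes: Rel1 ∩ Rel2 = {F}.
No dependency enlarges {F}, so (F)⁺ = {F}.
The closure contains neither all of Rel1 = {B, F} nor all of Rel2 = {A, C, D, E, F, G}, so the common attributes are not a superkey of either fragment. The join is lossy.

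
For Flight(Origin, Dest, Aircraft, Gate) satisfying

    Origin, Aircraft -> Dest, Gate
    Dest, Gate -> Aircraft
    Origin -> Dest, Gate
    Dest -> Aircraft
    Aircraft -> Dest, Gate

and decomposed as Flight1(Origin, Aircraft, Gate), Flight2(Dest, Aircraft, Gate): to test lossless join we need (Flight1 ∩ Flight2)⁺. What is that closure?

Flight1 ∩ Flight2 = {Aircraft, Gate}.
Aircraft → Dest, Gate applies, adding Dest
Closure: {Dest, Aircraft, Gate}.

Dest, Aircraft, Gate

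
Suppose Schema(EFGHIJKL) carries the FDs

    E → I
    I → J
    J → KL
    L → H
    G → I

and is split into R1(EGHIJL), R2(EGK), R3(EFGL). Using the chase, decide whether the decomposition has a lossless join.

Yes

Chase test. Columns are EFGHIJKL; row i has aⱼ where attribute j ∈ Ri, else bᵢⱼ.
Initial tableau (one row per fragment):
  row 1: a1 b12 a3 a4 a5 a6 b17 a8
  row 2: a1 b22 a3 b24 b25 b26 a7 b28
  row 3: a1 a2 a3 b34 b35 b36 b37 a8
Rows 1 and 2 agree on E; apply E→I and equate their I entries.
Rows 1 and 3 agree on E; apply E→I and equate their I entries.
Rows 1 and 2 agree on I; apply I→J and equate their J entries.
Rows 1 and 3 agree on I; apply I→J and equate their J entries.
Rows 1 and 2 agree on J; apply J→KL and equate their KL entries.
Rows 1 and 3 agree on J; apply J→KL and equate their KL entries.
Rows 1 and 2 agree on L; apply L→H and equate their H entries.
Rows 1 and 3 agree on L; apply L→H and equate their H entries.
Row 3 is now all distinguished symbols — the join is lossless.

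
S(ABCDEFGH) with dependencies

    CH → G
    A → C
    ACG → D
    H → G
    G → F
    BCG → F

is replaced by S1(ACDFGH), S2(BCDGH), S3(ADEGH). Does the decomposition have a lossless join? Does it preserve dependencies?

Lossless test (chase): Rows 1 and 3 agree on A; apply A→C and equate their C entries. Rows 1 and 2 agree on G; apply G→F and equate their F entries. Rows 1 and 3 agree on G; apply G→F and equate their F entries. No row becomes fully distinguished — the join is lossy.
Dependency preservation: BCG → F is not contained in any single fragment, but the restricted closure of its left-hand side across the fragments still reaches the right-hand side; the remaining FDs each lie inside some fragment. All dependencies are preserved.

lossy but dependency-preserving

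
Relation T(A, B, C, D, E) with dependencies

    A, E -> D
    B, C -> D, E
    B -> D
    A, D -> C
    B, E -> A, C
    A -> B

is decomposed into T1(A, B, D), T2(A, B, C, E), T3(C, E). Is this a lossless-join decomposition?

Chase test. Columns are A, B, C, D, E; row i has aⱼ where attribute j ∈ Ti, else bᵢⱼ.
Initial tableau (one row per fragment):
  row 1: a1 a2 b13 a4 b15
  row 2: a1 a2 a3 b24 a5
  row 3: b31 b32 a3 b34 a5
Rows 1 and 2 agree on B; apply B→D and equate their D entries.
Rows 1 and 2 agree on A, D; apply A, D→C and equate their C entries.
Rows 1 and 2 agree on B, C; apply B, C→D, E and equate their D, E entries.
Row 1 is now all distinguished symbols — the join is lossless.

Yes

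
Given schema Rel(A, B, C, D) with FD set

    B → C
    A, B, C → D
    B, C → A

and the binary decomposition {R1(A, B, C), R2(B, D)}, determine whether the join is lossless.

Common attributes: R1 ∩ R2 = {B}.
Closure of {B}: B → C applies, adding C; B, C → A applies, adding A; A, B, C → D applies, adding D. So (B)⁺ = {A, B, C, D}.
This closure contains every attribute of R1, so R1 ∩ R2 → R1. The join is lossless.

Yes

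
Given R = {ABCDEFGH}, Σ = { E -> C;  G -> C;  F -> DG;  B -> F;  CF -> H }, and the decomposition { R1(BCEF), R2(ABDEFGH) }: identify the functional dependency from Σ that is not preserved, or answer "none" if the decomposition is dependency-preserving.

Check G → C: no single fragment contains all of {CG}, and the restricted closure of {G} across the fragments never reaches {C}.
E → C is preserved.
F → DG is preserved.
B → F is preserved.
CF → H is preserved.

G -> C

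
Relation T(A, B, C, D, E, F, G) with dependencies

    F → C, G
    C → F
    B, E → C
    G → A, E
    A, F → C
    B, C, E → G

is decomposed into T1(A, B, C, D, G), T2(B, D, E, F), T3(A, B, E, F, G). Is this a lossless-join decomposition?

Yes

Chase test. Columns are A, B, C, D, E, F, G; row i has aⱼ where attribute j ∈ Ti, else bᵢⱼ.
Initial tableau (one row per fragment):
  row 1: a1 a2 a3 a4 b15 b16 a7
  row 2: b21 a2 b23 a4 a5 a6 b27
  row 3: a1 a2 b33 b34 a5 a6 a7
Rows 2 and 3 agree on F; apply F→C, G and equate their C, G entries.
Rows 1 and 2 agree on G; apply G→A, E and equate their A, E entries.
Rows 1 and 2 agree on B, E; apply B, E→C and equate their C entries.
Rows 1 and 2 agree on C; apply C→F and equate their F entries.
Row 1 is now all distinguished symbols — the join is lossless.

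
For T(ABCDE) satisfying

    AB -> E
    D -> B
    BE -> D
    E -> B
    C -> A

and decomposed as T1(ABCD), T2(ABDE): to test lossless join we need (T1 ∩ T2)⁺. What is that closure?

ABDE

T1 ∩ T2 = {ABD}.
AB → E applies, adding E
Closure: {ABDE}.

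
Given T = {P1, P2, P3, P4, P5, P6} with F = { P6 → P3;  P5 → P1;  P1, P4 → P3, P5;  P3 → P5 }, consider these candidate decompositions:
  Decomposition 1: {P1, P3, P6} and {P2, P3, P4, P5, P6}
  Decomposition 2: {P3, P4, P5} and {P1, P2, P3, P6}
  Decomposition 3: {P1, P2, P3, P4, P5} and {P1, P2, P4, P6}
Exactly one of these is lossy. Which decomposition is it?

Decomposition 2

Decomposition 1: common = {P3, P6}, closure = {P1, P3, P5, P6} → lossless.
Decomposition 2: common = {P3}, closure = {P1, P3, P5} → lossy.
Decomposition 3: common = {P1, P2, P4}, closure = {P1, P2, P3, P4, P5} → lossless.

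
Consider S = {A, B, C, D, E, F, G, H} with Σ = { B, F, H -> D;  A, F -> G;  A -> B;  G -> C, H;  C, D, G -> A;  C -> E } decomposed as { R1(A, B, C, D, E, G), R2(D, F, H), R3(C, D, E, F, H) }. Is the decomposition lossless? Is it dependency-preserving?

lossy and not dependency-preserving

Lossless test (chase): applying each FD to every pair of rows produces no changes in the tableau, so no row becomes fully distinguished — the join is lossy.
Dependency preservation: the restricted closure of {B, F, H} across the fragments never reaches {D}, so B, F, H → D cannot be enforced without a join — not preserved.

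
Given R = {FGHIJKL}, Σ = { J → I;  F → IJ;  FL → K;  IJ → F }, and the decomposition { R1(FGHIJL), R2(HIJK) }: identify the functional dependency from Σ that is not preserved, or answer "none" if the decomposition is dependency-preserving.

FL → K

Check FL → K: no single fragment contains all of {FKL}, and the restricted closure of {FL} across the fragments never reaches {K}.
J → I is preserved.
F → IJ is preserved.
IJ → F is preserved.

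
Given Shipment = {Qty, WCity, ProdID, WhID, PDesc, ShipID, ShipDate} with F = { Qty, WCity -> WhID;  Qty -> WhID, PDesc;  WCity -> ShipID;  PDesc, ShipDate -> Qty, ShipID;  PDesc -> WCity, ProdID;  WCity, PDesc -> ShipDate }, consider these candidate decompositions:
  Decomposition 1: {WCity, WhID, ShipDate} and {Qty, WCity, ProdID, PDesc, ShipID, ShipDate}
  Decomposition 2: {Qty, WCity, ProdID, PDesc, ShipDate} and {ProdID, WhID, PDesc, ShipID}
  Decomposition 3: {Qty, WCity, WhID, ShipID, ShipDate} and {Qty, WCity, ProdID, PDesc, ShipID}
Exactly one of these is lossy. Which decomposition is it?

Decomposition 1

Decomposition 1: common = {WCity, ShipDate}, closure = {WCity, ShipID, ShipDate} → lossy.
Decomposition 2: common = {ProdID, PDesc}, closure = {Qty, WCity, ProdID, WhID, PDesc, ShipID, ShipDate} → lossless.
Decomposition 3: common = {Qty, WCity, ShipID}, closure = {Qty, WCity, ProdID, WhID, PDesc, ShipID, ShipDate} → lossless.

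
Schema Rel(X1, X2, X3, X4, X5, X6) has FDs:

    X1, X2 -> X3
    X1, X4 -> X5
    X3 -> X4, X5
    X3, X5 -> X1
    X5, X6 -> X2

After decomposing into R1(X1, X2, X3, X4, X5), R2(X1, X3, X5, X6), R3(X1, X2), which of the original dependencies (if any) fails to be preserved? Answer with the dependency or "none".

Check X5, X6 → X2: no single fragment contains all of {X2, X5, X6}, and the restricted closure of {X5, X6} across the fragments never reaches {X2}.
X1, X2 → X3 is preserved.
X1, X4 → X5 is preserved.
X3 → X4, X5 is preserved.
X3, X5 → X1 is preserved.

X5, X6 -> X2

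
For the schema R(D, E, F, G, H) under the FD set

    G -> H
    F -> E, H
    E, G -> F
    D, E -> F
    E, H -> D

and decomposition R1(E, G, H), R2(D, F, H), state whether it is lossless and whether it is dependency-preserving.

lossy and not dependency-preserving

Lossless test: (H)⁺ = {H}, which is a superkey of neither fragment — lossy.
Dependency preservation: the restricted closure of {F} across the fragments never reaches {E, H}, so F → E, H cannot be enforced without a join — not preserved.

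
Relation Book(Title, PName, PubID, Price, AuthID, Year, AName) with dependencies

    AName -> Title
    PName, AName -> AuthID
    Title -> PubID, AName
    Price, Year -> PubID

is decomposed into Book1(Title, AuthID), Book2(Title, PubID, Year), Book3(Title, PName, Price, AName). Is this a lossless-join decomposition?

No

Chase test. Columns are Title, PName, PubID, Price, AuthID, Year, AName; row i has aⱼ where attribute j ∈ Booki, else bᵢⱼ.
Initial tableau (one row per fragment):
  row 1: a1 b12 b13 b14 a5 b16 b17
  row 2: a1 b22 a3 b24 b25 a6 b27
  row 3: a1 a2 b33 a4 b35 b36 a7
Rows 1 and 2 agree on Title; apply Title→PubID, AName and equate their PubID, AName entries.
Rows 1 and 3 agree on Title; apply Title→PubID, AName and equate their PubID, AName entries.
No row becomes fully distinguished — the join is lossy.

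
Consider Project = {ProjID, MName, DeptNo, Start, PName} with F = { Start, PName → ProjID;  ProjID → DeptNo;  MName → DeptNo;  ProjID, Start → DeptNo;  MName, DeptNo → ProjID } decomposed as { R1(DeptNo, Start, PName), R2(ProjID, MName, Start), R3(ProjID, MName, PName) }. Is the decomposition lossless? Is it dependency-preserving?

lossy and not dependency-preserving

Lossless test (chase): Rows 2 and 3 agree on ProjID; apply ProjID→DeptNo and equate their DeptNo entries. No row becomes fully distinguished — the join is lossy.
Dependency preservation: the restricted closure of {Start, PName} across the fragments never reaches {ProjID}, so Start, PName → ProjID cannot be enforced without a join — not preserved.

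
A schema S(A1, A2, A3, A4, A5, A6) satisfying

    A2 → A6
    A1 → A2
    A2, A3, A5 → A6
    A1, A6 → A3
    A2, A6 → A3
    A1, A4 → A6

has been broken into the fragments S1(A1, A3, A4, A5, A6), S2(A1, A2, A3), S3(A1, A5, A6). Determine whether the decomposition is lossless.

Chase test. Columns are A1, A2, A3, A4, A5, A6; row i has aⱼ where attribute j ∈ Si, else bᵢⱼ.
Initial tableau (one row per fragment):
  row 1: a1 b12 a3 a4 a5 a6
  row 2: a1 a2 a3 b24 b25 b26
  row 3: a1 b32 b33 b34 a5 a6
Rows 1 and 2 agree on A1; apply A1→A2 and equate their A2 entries.
Rows 1 and 3 agree on A1; apply A1→A2 and equate their A2 entries.
Rows 1 and 3 agree on A1, A6; apply A1, A6→A3 and equate their A3 entries.
Rows 1 and 2 agree on A2; apply A2→A6 and equate their A6 entries.
Row 1 is now all distinguished symbols — the join is lossless.

Yes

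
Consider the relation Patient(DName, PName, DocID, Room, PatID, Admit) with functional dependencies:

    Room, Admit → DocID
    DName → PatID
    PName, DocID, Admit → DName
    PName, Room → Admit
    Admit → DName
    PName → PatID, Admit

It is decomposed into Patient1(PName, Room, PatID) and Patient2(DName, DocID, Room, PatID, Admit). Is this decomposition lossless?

No

Common attributes: Patient1 ∩ Patient2 = {Room, PatID}.
No dependency enlarges {Room, PatID}, so (Room, PatID)⁺ = {Room, PatID}.
The closure contains neither all of Patient1 = {PName, Room, PatID} nor all of Patient2 = {DName, DocID, Room, PatID, Admit}, so the common attributes are not a superkey of either fragment. The join is lossy.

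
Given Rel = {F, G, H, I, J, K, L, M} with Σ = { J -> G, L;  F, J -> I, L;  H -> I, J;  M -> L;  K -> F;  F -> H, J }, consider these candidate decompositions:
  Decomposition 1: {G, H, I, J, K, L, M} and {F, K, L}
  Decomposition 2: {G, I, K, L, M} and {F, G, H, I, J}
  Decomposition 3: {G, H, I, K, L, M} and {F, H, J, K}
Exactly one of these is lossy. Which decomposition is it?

Decomposition 2

Decomposition 1: common = {K, L}, closure = {F, G, H, I, J, K, L} → lossless.
Decomposition 2: common = {G, I}, closure = {G, I} → lossy.
Decomposition 3: common = {H, K}, closure = {F, G, H, I, J, K, L} → lossless.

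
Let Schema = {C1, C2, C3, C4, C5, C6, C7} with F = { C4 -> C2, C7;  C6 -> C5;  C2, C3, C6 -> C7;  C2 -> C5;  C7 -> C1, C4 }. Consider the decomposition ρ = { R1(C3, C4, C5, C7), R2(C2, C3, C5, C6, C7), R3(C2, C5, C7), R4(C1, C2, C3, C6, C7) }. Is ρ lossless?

Chase test. Columns are C1, C2, C3, C4, C5, C6, C7; row i has aⱼ where attribute j ∈ Ri, else bᵢⱼ.
Initial tableau (one row per fragment):
  row 1: b11 b12 a3 a4 a5 b16 a7
  row 2: b21 a2 a3 b24 a5 a6 a7
  row 3: b31 a2 b33 b34 a5 b36 a7
  row 4: a1 a2 a3 b44 b45 a6 a7
Rows 2 and 4 agree on C6; apply C6→C5 and equate their C5 entries.
Rows 1 and 2 agree on C7; apply C7→C1, C4 and equate their C1, C4 entries.
Rows 1 and 3 agree on C7; apply C7→C1, C4 and equate their C1, C4 entries.
Rows 1 and 4 agree on C7; apply C7→C1, C4 and equate their C1, C4 entries.
Rows 1 and 2 agree on C4; apply C4→C2, C7 and equate their C2, C7 entries.
Row 2 is now all distinguished symbols — the join is lossless.

Yes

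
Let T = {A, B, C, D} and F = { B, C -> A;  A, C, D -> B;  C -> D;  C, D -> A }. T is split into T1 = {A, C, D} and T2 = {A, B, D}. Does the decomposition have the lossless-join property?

No

Common attributes: T1 ∩ T2 = {A, D}.
No dependency enlarges {A, D}, so (A, D)⁺ = {A, D}.
The closure contains neither all of T1 = {A, C, D} nor all of T2 = {A, B, D}, so the common attributes are not a superkey of either fragment. The join is lossy.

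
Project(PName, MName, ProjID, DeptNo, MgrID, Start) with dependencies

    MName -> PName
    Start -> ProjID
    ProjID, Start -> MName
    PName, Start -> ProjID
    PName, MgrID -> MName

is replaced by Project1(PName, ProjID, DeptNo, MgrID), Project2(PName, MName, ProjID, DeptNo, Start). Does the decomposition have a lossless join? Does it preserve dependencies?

lossy and not dependency-preserving

Lossless test: (PName, ProjID, DeptNo)⁺ = {PName, ProjID, DeptNo}, which is a superkey of neither fragment — lossy.
Dependency preservation: the restricted closure of {PName, MgrID} across the fragments never reaches {MName}, so PName, MgrID → MName cannot be enforced without a join — not preserved.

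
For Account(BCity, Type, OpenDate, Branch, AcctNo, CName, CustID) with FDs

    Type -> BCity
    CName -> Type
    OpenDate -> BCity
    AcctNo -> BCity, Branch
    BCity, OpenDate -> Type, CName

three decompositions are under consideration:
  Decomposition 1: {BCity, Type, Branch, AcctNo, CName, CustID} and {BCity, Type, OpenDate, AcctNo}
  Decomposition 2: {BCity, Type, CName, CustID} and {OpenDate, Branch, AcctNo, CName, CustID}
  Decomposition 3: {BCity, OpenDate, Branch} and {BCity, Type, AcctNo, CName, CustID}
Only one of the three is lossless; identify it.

Decomposition 2

Decomposition 1: common = {BCity, Type, AcctNo}, closure = {BCity, Type, Branch, AcctNo} → lossy.
Decomposition 2: common = {CName, CustID}, closure = {BCity, Type, CName, CustID} → lossless.
Decomposition 3: common = {BCity}, closure = {BCity} → lossy.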